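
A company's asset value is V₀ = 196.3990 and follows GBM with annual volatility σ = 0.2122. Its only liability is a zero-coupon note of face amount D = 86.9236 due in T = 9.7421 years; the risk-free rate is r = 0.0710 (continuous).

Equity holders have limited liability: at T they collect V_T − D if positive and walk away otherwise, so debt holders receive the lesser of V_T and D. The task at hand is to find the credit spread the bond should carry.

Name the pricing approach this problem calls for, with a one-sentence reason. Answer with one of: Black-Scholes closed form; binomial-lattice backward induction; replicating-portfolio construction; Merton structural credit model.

Key observation: with the firm-asset dynamics (V₀ = 196.3990) and a single zero-coupon liability of face 86.9236 given, debt value, spread, and default probability all derive from the option view of the balance sheet.

framework: Merton structural credit model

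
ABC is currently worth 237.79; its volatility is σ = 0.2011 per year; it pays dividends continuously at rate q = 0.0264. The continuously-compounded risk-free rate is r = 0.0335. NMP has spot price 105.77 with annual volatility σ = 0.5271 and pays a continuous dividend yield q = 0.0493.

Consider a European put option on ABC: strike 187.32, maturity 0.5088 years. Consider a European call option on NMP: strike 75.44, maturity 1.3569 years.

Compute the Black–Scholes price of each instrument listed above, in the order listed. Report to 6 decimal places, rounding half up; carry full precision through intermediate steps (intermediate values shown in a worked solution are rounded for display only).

price(ABC put K=187.32) = 0.559902
price(NMP call K=75.44) = 36.610071

[ABC put K=187.32]
σ√T = 0.2011·√0.5088 = 0.143445
d₁ = (ln(S/K) + (r−q+σ²/2)T) / (σ√T) = (ln(237.79/187.32) + (0.0335−0.0264+0.2011²/2)·0.5088) / 0.143445 = (0.238570 + 0.013901) / 0.143445 = 1.760048
d₂ = d₁ − σ√T = 1.760048 − 0.143445 = 1.616603
e^{−rT} = 0.983100
e^{−qT} = 0.986657
N(−d₁) = 0.039200,  N(−d₂) = 0.052982
price = K·e^{−rT}·N(−d₂) − S·e^{−qT}·N(−d₁) = 9.756852 − 9.196950 = 0.559902
[NMP call K=75.44]
σ√T = 0.5271·√1.3569 = 0.613998
d₁ = (ln(S/K) + (r−q+σ²/2)T) / (σ√T) = (ln(105.77/75.44) + (0.0335−0.0493+0.5271²/2)·1.3569) / 0.613998 = (0.337929 + 0.167058) / 0.613998 = 0.822457
d₂ = d₁ − σ√T = 0.822457 − 0.613998 = 0.208459
e^{−rT} = 0.955562
e^{−qT} = 0.935293
N(d₁) = 0.794592,  N(d₂) = 0.582565
price = S·e^{−qT}·N(d₁) − K·e^{−rT}·N(d₂) = 78.605744 − 41.995673 = 36.610071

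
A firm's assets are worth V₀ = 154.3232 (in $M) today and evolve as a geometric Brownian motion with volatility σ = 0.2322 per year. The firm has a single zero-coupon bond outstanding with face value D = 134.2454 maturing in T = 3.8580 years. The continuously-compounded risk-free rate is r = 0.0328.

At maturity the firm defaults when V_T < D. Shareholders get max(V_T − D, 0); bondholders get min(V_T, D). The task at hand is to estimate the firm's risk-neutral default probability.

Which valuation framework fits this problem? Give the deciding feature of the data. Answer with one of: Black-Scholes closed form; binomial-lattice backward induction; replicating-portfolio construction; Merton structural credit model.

Key observation: with the firm-asset dynamics (V₀ = 154.3232) and a single zero-coupon liability of face 134.2454 given, debt value, spread, and default probability all derive from the option view of the balance sheet.

framework: Merton structural credit model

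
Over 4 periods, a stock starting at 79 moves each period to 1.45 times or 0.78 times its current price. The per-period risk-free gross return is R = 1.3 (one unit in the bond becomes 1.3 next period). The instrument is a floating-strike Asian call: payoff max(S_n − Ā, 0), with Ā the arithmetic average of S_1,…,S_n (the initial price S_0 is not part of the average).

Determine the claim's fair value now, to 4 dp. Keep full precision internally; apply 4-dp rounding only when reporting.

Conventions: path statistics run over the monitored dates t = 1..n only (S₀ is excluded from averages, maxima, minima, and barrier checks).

Risk-neutral up-probability p* = (R−d)/(u−d) = (1.3−0.78)/(1.45−0.78) = 0.7761; the claim prices as the p*-weighted sum of path payoffs discounted by R^4.
Enumerate all 2^4 = 16 price paths (U = up ×1.45, D = down ×0.78); each path with k up-moves has probability p*^k·(1−p*)^(4−k).
DDDD: Ā=44.1038, payoff=0.0000, prob=0.002512
UDDD: Ā=81.9878, payoff=0.0000, prob=0.008709
DUDD: Ā=68.7553, payoff=0.0000, prob=0.008709
UUDD: Ā=127.8143, payoff=0.0000, prob=0.030192
DDUD: Ā=58.4339, payoff=0.0000, prob=0.008709
UDUD: Ā=108.6272, payoff=0.0000, prob=0.030192
DUUD: Ā=95.3947, payoff=5.6590, prob=0.030192
UUUD: Ā=177.3363, payoff=10.5200, prob=0.104665
DDDU: Ā=50.3833, payoff=3.9766, prob=0.008709
UDDU: Ā=93.6612, payoff=7.3925, prob=0.030192
DUDU: Ā=80.4287, payoff=20.6250, prob=0.030192
UUDU: Ā=149.5150, payoff=38.3413, prob=0.104665
DDUU: Ā=70.1074, payoff=30.9463, prob=0.030192
UDUU: Ā=130.3278, payoff=57.5284, prob=0.104665
DUUU: Ā=117.0953, payoff=70.7609, prob=0.104665
UUUU: Ā=217.6772, payoff=131.5428, prob=0.362839
Price = Σ prob·payoff / R^4 = 68.256091 / 2.856100 = 23.8984

price = 23.8984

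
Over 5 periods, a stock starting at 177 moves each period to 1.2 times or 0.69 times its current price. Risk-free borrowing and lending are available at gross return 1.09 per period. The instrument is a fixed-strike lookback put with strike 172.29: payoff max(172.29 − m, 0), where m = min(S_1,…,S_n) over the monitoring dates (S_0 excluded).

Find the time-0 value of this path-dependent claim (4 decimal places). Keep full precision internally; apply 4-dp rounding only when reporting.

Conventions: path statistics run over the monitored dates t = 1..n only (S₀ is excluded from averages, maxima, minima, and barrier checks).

price = 16.0751

With p* = (R−d)/(u−d) = 0.7843, sum probability × payoff across the paths and divide by R^5.
Enumerate all 2^5 = 32 price paths (U = up ×1.2, D = down ×0.69); each path with k up-moves has probability p*^k·(1−p*)^(5−k).
DDDDD: m=27.6834, payoff=144.6066, prob=0.000467
UDDDD: m=48.1450, payoff=124.1450, prob=0.001697
DUDDD: m=48.1450, payoff=124.1450, prob=0.001697
UUDDD: m=83.7304, payoff=88.5596, prob=0.006172
DDUDD: m=48.1450, payoff=124.1450, prob=0.001697
UDUDD: m=83.7304, payoff=88.5596, prob=0.006172
DUUDD: m=83.7304, payoff=88.5596, prob=0.006172
UUUDD: m=145.6180, payoff=26.6720, prob=0.022445
DDDUD: m=48.1450, payoff=124.1450, prob=0.001697
UDDUD: m=83.7304, payoff=88.5596, prob=0.006172
DUDUD: m=83.7304, payoff=88.5596, prob=0.006172
UUDUD: m=145.6180, payoff=26.6720, prob=0.022445
DDUUD: m=83.7304, payoff=88.5596, prob=0.006172
UDUUD: m=145.6180, payoff=26.6720, prob=0.022445
DUUUD: m=122.1300, payoff=50.1600, prob=0.022445
UUUUD: m=212.4000, payoff=0.0000, prob=0.081617
DDDDU: m=40.1208, payoff=132.1692, prob=0.001697
UDDDU: m=69.7753, payoff=102.5147, prob=0.006172
DUDDU: m=69.7753, payoff=102.5147, prob=0.006172
UUDDU: m=121.3484, payoff=50.9416, prob=0.022445
DDUDU: m=69.7753, payoff=102.5147, prob=0.006172
UDUDU: m=121.3484, payoff=50.9416, prob=0.022445
DUUDU: m=121.3484, payoff=50.9416, prob=0.022445
UUUDU: m=211.0406, payoff=0.0000, prob=0.081617
DDDUU: m=58.1461, payoff=114.1439, prob=0.006172
UDDUU: m=101.1236, payoff=71.1664, prob=0.022445
DUDUU: m=101.1236, payoff=71.1664, prob=0.022445
UUDUU: m=175.8672, payoff=0.0000, prob=0.081617
DDUUU: m=84.2697, payoff=88.0203, prob=0.022445
UDUUU: m=146.5560, payoff=25.7340, prob=0.081617
DUUUU: m=122.1300, payoff=50.1600, prob=0.081617
UUUUU: m=212.4000, payoff=0.0000, prob=0.296790
Price = Σ prob·payoff / R^5 = 24.733560 / 1.538624 = 16.0751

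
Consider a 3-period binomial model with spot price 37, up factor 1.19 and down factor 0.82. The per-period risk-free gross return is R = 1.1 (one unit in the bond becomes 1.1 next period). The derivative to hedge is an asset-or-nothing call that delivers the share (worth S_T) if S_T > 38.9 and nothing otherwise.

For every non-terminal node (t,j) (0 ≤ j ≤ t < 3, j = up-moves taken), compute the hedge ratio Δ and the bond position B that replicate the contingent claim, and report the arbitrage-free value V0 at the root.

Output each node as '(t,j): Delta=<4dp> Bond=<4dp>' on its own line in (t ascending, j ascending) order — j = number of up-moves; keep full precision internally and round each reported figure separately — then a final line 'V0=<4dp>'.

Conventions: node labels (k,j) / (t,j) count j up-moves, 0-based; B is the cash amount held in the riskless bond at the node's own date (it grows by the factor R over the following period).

(0,0): Delta=1.6251 Bond=-26.3373
(1,0): Delta=2.6330 Bond=-59.5515
(1,1): Delta=1.4019 Bond=-19.1415
(2,0): Delta=0.0000 Bond=0.0000
(2,1): Delta=3.2162 Bond=-86.5623
(2,2): Delta=1.0000 Bond=0.0000
V0=33.7916

Since d<R<u, set p* = (R−d)/(u−d) = 0.7568; price each node as the discounted p*-expectation of its children.
Expiry values: V(3,0)=0.0000, V(3,1)=0.0000, V(3,2)=42.9645, V(3,3)=62.3509
  t=2,j=0: stock 24.8788 → up 29.6058 (V=0.0000), down 20.4006 (V=0.0000). Price 0.0000; hedge Δ=0.0000, bond B=0.0000.
  t=2,j=1: stock 36.1046 → up 42.9645 (V=42.9645), down 29.6058 (V=0.0000). Price 29.5579; hedge Δ=3.2162, bond B=-86.5623.
  t=2,j=2: stock 52.3957 → up 62.3509 (V=62.3509), down 42.9645 (V=42.9645). Price 52.3957; hedge Δ=1.0000, bond B=0.0000.
  t=1,j=0: stock 30.3400 → up 36.1046 (V=29.5579), down 24.8788 (V=0.0000). Price 20.3347; hedge Δ=2.6330, bond B=-59.5515.
  t=1,j=1: stock 44.0300 → up 52.3957 (V=52.3957), down 36.1046 (V=29.5579). Price 42.5823; hedge Δ=1.4019, bond B=-19.1415.
  t=0,j=0: stock 37.0000 → up 44.0300 (V=42.5823), down 30.3400 (V=20.3347). Price 33.7916; hedge Δ=1.6251, bond B=-26.3373.
As a check, the time-0 holding Δ(0,0)·S0 + B(0,0) comes to 33.7916 — exactly V0.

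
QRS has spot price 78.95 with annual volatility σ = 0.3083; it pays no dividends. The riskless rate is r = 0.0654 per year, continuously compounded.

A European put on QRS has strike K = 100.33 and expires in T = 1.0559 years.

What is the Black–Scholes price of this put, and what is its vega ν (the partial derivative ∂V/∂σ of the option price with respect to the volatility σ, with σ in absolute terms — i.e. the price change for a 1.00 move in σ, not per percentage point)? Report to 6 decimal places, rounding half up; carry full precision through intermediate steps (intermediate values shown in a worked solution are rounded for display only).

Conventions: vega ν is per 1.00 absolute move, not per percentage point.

price = 19.723637
ν = 30.109417

σ√T = 0.3083·√1.0559 = 0.316800
d₁ = (ln(S/K) + (r+σ²/2)T) / (σ√T) = (ln(78.95/100.33) + (0.0654+0.3083²/2)·1.0559) / 0.316800 = (-0.239650 + 0.119237) / 0.316800 = -0.380092
d₂ = d₁ − σ√T = -0.380092 − 0.316800 = -0.696892
e^{−rT} = 0.933275
N(−d₁) = 0.648061,  N(−d₂) = 0.757065
Put price V = K·e^{−rT}·N(−d₂) − S·N(−d₁) = 70.888089 − 51.164452 = 19.723637
φ(d₁) = (1/√(2π))·e^{−d₁²/2} = 0.371141
ν = S·φ(d₁)·√T = 30.109417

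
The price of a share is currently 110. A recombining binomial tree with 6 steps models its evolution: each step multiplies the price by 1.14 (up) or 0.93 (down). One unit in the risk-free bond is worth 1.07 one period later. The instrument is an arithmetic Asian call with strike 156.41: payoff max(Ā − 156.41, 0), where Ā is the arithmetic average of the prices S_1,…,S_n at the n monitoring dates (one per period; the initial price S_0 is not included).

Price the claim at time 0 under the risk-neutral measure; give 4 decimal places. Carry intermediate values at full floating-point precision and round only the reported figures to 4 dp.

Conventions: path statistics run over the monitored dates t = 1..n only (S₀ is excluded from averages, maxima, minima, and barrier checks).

No-arbitrage gives p* = (R−d)/(u−d) = 0.6667: enumerate every path, weight its payoff by its p*-probability, and discount by R^6.
Enumerate all 2^6 = 64 price paths (U = up ×1.14, D = down ×0.93); each path with k up-moves has probability p*^k·(1−p*)^(6−k).
DDDDDD: Ā=85.9831, payoff=0.0000, prob=0.001372
UDDDDD: Ā=105.3986, payoff=0.0000, prob=0.002743
DUDDDD: Ā=101.5486, payoff=0.0000, prob=0.002743
UUDDDD: Ā=124.4790, payoff=0.0000, prob=0.005487
DDUDDD: Ā=97.9681, payoff=0.0000, prob=0.002743
UDUDDD: Ā=120.0900, payoff=0.0000, prob=0.005487
DUUDDD: Ā=116.2400, payoff=0.0000, prob=0.005487
UUUDDD: Ā=142.4877, payoff=0.0000, prob=0.010974
DDDUDD: Ā=94.6383, payoff=0.0000, prob=0.002743
UDDUDD: Ā=116.0082, payoff=0.0000, prob=0.005487
DUDUDD: Ā=112.1582, payoff=0.0000, prob=0.005487
UUDUDD: Ā=137.4843, payoff=0.0000, prob=0.010974
DDUUDD: Ā=108.5777, payoff=0.0000, prob=0.005487
UDUUDD: Ā=133.0953, payoff=0.0000, prob=0.010974
DUUUDD: Ā=129.2453, payoff=0.0000, prob=0.010974
UUUUDD: Ā=158.4297, payoff=2.0197, prob=0.021948
DDDDUD: Ā=91.5415, payoff=0.0000, prob=0.002743
UDDDUD: Ā=112.2122, payoff=0.0000, prob=0.005487
DUDDUD: Ā=108.3622, payoff=0.0000, prob=0.005487
UUDDUD: Ā=132.8310, payoff=0.0000, prob=0.010974
DDUDUD: Ā=104.7817, payoff=0.0000, prob=0.005487
UDUDUD: Ā=128.4420, payoff=0.0000, prob=0.010974
DUUDUD: Ā=124.5920, payoff=0.0000, prob=0.010974
UUUDUD: Ā=152.7257, payoff=0.0000, prob=0.021948
DDDUUD: Ā=101.4518, payoff=0.0000, prob=0.005487
UDDUUD: Ā=124.3603, payoff=0.0000, prob=0.010974
DUDUUD: Ā=120.5103, payoff=0.0000, prob=0.010974
UUDUUD: Ā=147.7223, payoff=0.0000, prob=0.021948
DDUUUD: Ā=116.9298, payoff=0.0000, prob=0.010974
UDUUUD: Ā=143.3333, payoff=0.0000, prob=0.021948
DUUUUD: Ā=139.4833, payoff=0.0000, prob=0.021948
UUUUUD: Ā=170.9795, payoff=14.5695, prob=0.043896
DDDDDU: Ā=88.6615, payoff=0.0000, prob=0.002743
UDDDDU: Ā=108.6818, payoff=0.0000, prob=0.005487
DUDDDU: Ā=104.8318, payoff=0.0000, prob=0.005487
UUDDDU: Ā=128.5036, payoff=0.0000, prob=0.010974
DDUDDU: Ā=101.2513, payoff=0.0000, prob=0.005487
UDUDDU: Ā=124.1146, payoff=0.0000, prob=0.010974
DUUDDU: Ā=120.2646, payoff=0.0000, prob=0.010974
UUUDDU: Ā=147.4211, payoff=0.0000, prob=0.021948
DDDUDU: Ā=97.9215, payoff=0.0000, prob=0.005487
UDDUDU: Ā=120.0328, payoff=0.0000, prob=0.010974
DUDUDU: Ā=116.1828, payoff=0.0000, prob=0.010974
UUDUDU: Ā=142.4176, payoff=0.0000, prob=0.021948
DDUUDU: Ā=112.6023, payoff=0.0000, prob=0.010974
UDUUDU: Ā=138.0286, payoff=0.0000, prob=0.021948
DUUUDU: Ā=134.1786, payoff=0.0000, prob=0.021948
UUUUDU: Ā=164.4770, payoff=8.0670, prob=0.043896
DDDDUU: Ā=94.8247, payoff=0.0000, prob=0.005487
UDDDUU: Ā=116.2367, payoff=0.0000, prob=0.010974
DUDDUU: Ā=112.3867, payoff=0.0000, prob=0.010974
UUDDUU: Ā=137.7644, payoff=0.0000, prob=0.021948
DDUDUU: Ā=108.8062, payoff=0.0000, prob=0.010974
UDUDUU: Ā=133.3754, payoff=0.0000, prob=0.021948
DUUDUU: Ā=129.5254, payoff=0.0000, prob=0.021948
UUUDUU: Ā=158.7731, payoff=2.3631, prob=0.043896
DDDUUU: Ā=105.4764, payoff=0.0000, prob=0.010974
UDDUUU: Ā=129.2936, payoff=0.0000, prob=0.021948
DUDUUU: Ā=125.4436, payoff=0.0000, prob=0.021948
UUDUUU: Ā=153.7696, payoff=0.0000, prob=0.043896
DDUUUU: Ā=121.8631, payoff=0.0000, prob=0.021948
UDUUUU: Ā=149.3806, payoff=0.0000, prob=0.043896
DUUUUU: Ā=145.5306, payoff=0.0000, prob=0.043896
UUUUUU: Ā=178.3923, payoff=21.9823, prob=0.087791
Price = Σ prob·payoff / R^6 = 3.071564 / 1.500730 = 2.0467

price = 2.0467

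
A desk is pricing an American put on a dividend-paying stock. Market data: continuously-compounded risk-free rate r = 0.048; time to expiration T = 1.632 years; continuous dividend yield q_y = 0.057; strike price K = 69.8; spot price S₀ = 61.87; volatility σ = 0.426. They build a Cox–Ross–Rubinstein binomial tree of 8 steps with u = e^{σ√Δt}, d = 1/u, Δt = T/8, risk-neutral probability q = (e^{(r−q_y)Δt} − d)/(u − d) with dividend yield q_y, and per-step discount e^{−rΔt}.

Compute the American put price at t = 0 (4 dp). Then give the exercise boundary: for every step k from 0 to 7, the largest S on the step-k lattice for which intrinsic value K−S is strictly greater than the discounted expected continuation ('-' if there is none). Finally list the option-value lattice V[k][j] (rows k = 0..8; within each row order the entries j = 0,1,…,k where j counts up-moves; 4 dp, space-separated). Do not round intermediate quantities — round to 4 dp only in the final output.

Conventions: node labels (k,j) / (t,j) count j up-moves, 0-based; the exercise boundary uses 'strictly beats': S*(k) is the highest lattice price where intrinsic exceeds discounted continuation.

Δt=0.20400  u=1.21217  d=0.82497  q=0.44731  discount=0.99026
step 8 (expiry): payoffs max(K−S,0) = 56.5265 50.2967 41.1429 27.6928 7.9300 0.0000 0.0000 0.0000 0.0000
step 7: (k=7,j=0): S=16.0896, K−S=53.7104, hold=53.2162 ⇒ V=53.7104 exercise | (k=7,j=1): S=23.6412, K−S=46.1588, hold=45.7519 ⇒ V=46.1588 exercise | (k=7,j=2): S=34.7371, K−S=35.0629, hold=34.7843 ⇒ V=35.0629 exercise | (k=7,j=3): S=51.0409, K−S=18.7591, hold=18.6690 ⇒ V=18.7591 exercise | (k=7,j=4): S=74.9967, K−S=0.0000, hold=4.3401 ⇒ V=4.3401 continue | (k=7,j=5): S=110.1961, K−S=0.0000, hold=0.0000 ⇒ V=0.0000 continue | (k=7,j=6): S=161.9162, K−S=0.0000, hold=0.0000 ⇒ V=0.0000 continue | (k=7,j=7): S=237.9109, K−S=0.0000, hold=0.0000 ⇒ V=0.0000 continue  boundary S*=51.0409
step 6: (k=6,j=0): S=19.5033, K−S=50.2967, hold=49.8420 ⇒ V=50.2967 exercise | (k=6,j=1): S=28.6571, K−S=41.1429, hold=40.7941 ⇒ V=41.1429 exercise | (k=6,j=2): S=42.1072, K−S=27.6928, hold=27.4995 ⇒ V=27.6928 exercise | (k=6,j=3): S=61.8700, K−S=7.9300, hold=12.1894 ⇒ V=12.1894 continue | (k=6,j=4): S=90.9084, K−S=0.0000, hold=2.3754 ⇒ V=2.3754 continue | (k=6,j=5): S=133.5759, K−S=0.0000, hold=0.0000 ⇒ V=0.0000 continue | (k=6,j=6): S=196.2693, K−S=0.0000, hold=0.0000 ⇒ V=0.0000 continue  boundary S*=42.1072
step 5: (k=5,j=0): S=23.6412, K−S=46.1588, hold=45.7519 ⇒ V=46.1588 exercise | (k=5,j=1): S=34.7371, K−S=35.0629, hold=34.7843 ⇒ V=35.0629 exercise | (k=5,j=2): S=51.0409, K−S=18.7591, hold=20.5558 ⇒ V=20.5558 continue | (k=5,j=3): S=74.9967, K−S=0.0000, hold=7.7235 ⇒ V=7.7235 continue | (k=5,j=4): S=110.1961, K−S=0.0000, hold=1.3001 ⇒ V=1.3001 continue | (k=5,j=5): S=161.9162, K−S=0.0000, hold=0.0000 ⇒ V=0.0000 continue  boundary S*=34.7371
step 4: (k=4,j=0): S=28.6571, K−S=41.1429, hold=40.7941 ⇒ V=41.1429 exercise | (k=4,j=1): S=42.1072, K−S=27.6928, hold=28.2953 ⇒ V=28.2953 continue | (k=4,j=2): S=61.8700, K−S=7.9300, hold=14.6714 ⇒ V=14.6714 continue | (k=4,j=3): S=90.9084, K−S=0.0000, hold=4.8030 ⇒ V=4.8030 continue | (k=4,j=4): S=133.5759, K−S=0.0000, hold=0.7115 ⇒ V=0.7115 continue  boundary S*=28.6571
step 3: (k=3,j=0): S=34.7371, K−S=35.0629, hold=35.0512 ⇒ V=35.0629 exercise | (k=3,j=1): S=51.0409, K−S=18.7591, hold=21.9849 ⇒ V=21.9849 continue | (k=3,j=2): S=74.9967, K−S=0.0000, hold=10.1573 ⇒ V=10.1573 continue | (k=3,j=3): S=110.1961, K−S=0.0000, hold=2.9439 ⇒ V=2.9439 continue  boundary S*=34.7371
step 2: (k=2,j=0): S=42.1072, K−S=27.6928, hold=28.9283 ⇒ V=28.9283 continue | (k=2,j=1): S=61.8700, K−S=7.9300, hold=16.5316 ⇒ V=16.5316 continue | (k=2,j=2): S=90.9084, K−S=0.0000, hold=6.8631 ⇒ V=6.8631 continue  boundary S*=-
step 1: (k=1,j=0): S=51.0409, K−S=18.7591, hold=23.1553 ⇒ V=23.1553 continue | (k=1,j=1): S=74.9967, K−S=0.0000, hold=12.0879 ⇒ V=12.0879 continue  boundary S*=-
step 0: (k=0,j=0): S=61.8700, K−S=7.9300, hold=18.0274 ⇒ V=18.0274 continue  boundary S*=-

price = 18.0274
boundary = - - - 34.7371 28.6571 34.7371 42.1072 51.0409
tree:
18.0274
23.1553 12.0879
28.9283 16.5316 6.8631
35.0629 21.9849 10.1573 2.9439
41.1429 28.2953 14.6714 4.8030 0.7115
46.1588 35.0629 20.5558 7.7235 1.3001 0.0000
50.2967 41.1429 27.6928 12.1894 2.3754 0.0000 0.0000
53.7104 46.1588 35.0629 18.7591 4.3401 0.0000 0.0000 0.0000
56.5265 50.2967 41.1429 27.6928 7.9300 0.0000 0.0000 0.0000 0.0000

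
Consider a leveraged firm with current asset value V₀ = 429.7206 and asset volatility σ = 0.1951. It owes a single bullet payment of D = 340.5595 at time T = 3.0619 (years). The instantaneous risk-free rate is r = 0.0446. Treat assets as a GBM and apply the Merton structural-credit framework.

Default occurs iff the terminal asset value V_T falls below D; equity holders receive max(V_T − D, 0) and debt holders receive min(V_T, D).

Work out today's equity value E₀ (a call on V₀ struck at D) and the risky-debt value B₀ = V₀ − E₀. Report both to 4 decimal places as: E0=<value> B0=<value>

E0=141.2368 B0=288.4838

Work the structural quantities from V₀ = 429.7206 against face 340.5595:
d₁ = [ln(V₀/D) + (r + σ²/2)T] / (σ√T)
   = [ln(429.7206/340.5595) + (0.0446 + 0.5·0.1951²)·3.0619] / (0.1951·√3.0619)
   = [0.232545 + 0.194835] / 0.341392 = 1.251877
d₂ = d₁ − σ√T = 1.251877 − 0.341392 = 0.910485
N(d₁) = 0.894693,  N(d₂) = 0.818717,  e^(−rT) = 0.872353
E₀ = V₀·N(d₁) − D·e^(−rT)·N(d₂)
   = 429.7206·0.894693 − 340.5595·0.872353·0.818717 = 141.236776
B₀ = V₀ − E₀ = 429.7206 − 141.236776 = 288.483824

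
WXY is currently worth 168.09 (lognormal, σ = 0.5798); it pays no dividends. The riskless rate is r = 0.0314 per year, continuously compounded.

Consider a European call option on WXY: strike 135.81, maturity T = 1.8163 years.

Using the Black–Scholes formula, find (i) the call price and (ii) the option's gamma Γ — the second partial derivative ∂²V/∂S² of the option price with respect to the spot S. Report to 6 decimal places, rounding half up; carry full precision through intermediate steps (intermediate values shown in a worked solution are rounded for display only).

price = 67.465731
Γ = 0.002316

σ√T = 0.5798·√1.8163 = 0.781397
d₁ = (ln(S/K) + (r+σ²/2)T) / (σ√T) = (ln(168.09/135.81) + (0.0314+0.5798²/2)·1.8163) / 0.781397 = (0.213243 + 0.362323) / 0.781397 = 0.736585
d₂ = d₁ − σ√T = 0.736585 − 0.781397 = -0.044813
e^{−rT} = 0.944564
N(d₁) = 0.769313,  N(d₂) = 0.482128
Call price V = S·N(d₁) − K·e^{−rT}·N(d₂) = 129.313750 − 61.848019 = 67.465731
φ(d₁) = (1/√(2π))·e^{−d₁²/2} = 0.304155
Γ = φ(d₁) / (S·σ·√T) = 0.002316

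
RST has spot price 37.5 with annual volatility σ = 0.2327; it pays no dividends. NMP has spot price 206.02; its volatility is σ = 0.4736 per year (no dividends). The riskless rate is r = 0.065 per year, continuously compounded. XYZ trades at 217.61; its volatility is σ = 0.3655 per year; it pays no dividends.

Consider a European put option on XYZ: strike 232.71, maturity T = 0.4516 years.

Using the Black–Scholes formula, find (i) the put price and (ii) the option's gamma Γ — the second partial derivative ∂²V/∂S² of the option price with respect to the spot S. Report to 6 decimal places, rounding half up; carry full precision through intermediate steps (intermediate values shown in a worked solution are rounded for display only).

σ√T = 0.3655·√0.4516 = 0.245620
d₁ = (ln(S/K) + (r+σ²/2)T) / (σ√T) = (ln(217.61/232.71) + (0.065+0.3655²/2)·0.4516) / 0.245620 = (-0.067089 + 0.059519) / 0.245620 = -0.030819
d₂ = d₁ − σ√T = -0.030819 − 0.245620 = -0.276440
e^{−rT} = 0.971073
N(−d₁) = 0.512293,  N(−d₂) = 0.608895
Put price V = K·e^{−rT}·N(−d₂) − S·N(−d₁) = 137.597037 − 111.480135 = 26.116902
φ(d₁) = (1/√(2π))·e^{−d₁²/2} = 0.398753
Γ = φ(d₁) / (S·σ·√T) = 0.007460

price = 26.116902
Γ = 0.007460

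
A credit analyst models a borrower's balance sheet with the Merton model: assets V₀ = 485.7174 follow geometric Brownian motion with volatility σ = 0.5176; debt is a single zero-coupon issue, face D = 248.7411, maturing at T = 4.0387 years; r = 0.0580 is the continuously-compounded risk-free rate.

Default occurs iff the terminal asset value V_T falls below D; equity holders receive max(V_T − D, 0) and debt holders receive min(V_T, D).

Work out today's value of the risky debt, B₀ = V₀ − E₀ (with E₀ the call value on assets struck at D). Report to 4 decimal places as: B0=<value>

B0=165.2685

Work the structural quantities from V₀ = 485.7174 against face 248.7411:
d₁ = [ln(V₀/D) + (r + σ²/2)T] / (σ√T)
   = [ln(485.7174/248.7411) + (0.0580 + 0.5·0.5176²)·4.0387] / (0.5176·√4.0387)
   = [0.669214 + 0.775248] / 1.040196 = 1.388645
d₂ = d₁ − σ√T = 1.388645 − 1.040196 = 0.348449
N(d₁) = 0.917530,  N(d₂) = 0.636249,  e^(−rT) = 0.791168
E₀ = V₀·N(d₁) − D·e^(−rT)·N(d₂)
   = 485.7174·0.917530 − 248.7411·0.791168·0.636249 = 320.448888
B₀ = V₀ − E₀ = 485.7174 − 320.448888 = 165.268512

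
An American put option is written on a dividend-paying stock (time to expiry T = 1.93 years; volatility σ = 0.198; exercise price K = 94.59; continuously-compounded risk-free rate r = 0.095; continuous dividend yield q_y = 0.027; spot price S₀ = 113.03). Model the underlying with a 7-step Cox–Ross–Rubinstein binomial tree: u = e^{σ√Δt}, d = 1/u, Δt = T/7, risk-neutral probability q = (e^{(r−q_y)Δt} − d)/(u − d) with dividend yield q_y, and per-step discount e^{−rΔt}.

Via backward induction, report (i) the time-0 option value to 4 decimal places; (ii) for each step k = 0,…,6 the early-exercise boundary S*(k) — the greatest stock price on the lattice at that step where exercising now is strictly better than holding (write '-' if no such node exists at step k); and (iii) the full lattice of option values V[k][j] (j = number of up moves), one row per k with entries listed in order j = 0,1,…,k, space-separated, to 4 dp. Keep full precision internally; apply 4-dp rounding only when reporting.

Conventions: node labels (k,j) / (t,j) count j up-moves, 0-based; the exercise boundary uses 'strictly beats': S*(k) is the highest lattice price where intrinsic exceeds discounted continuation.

price = 1.9785
boundary = - - - - 74.5736 82.7441 74.5736
tree:
1.9785
3.7082 0.7391
6.7580 1.5333 0.1621
11.8918 3.1211 0.3824 0.0000
20.0164 6.1922 0.9021 0.0000 0.0000
27.3802 11.8459 2.1283 0.0000 0.0000 0.0000
34.0168 20.0164 5.0211 0.0000 0.0000 0.0000 0.0000
39.9981 27.3802 11.8459 0.0000 0.0000 0.0000 0.0000 0.0000

Δt=0.27571  u=1.10956  d=0.90126  q=0.56488  discount=0.97415
step 7 (expiry): payoffs max(K−S,0) = 39.9981 27.3802 11.8459 0.0000 0.0000 0.0000 0.0000 0.0000
step 6: (k=6,j=0): S=60.5732, K−S=34.0168, hold=32.0207 ⇒ V=34.0168 exercise | (k=6,j=1): S=74.5736, K−S=20.0164, hold=18.1241 ⇒ V=20.0164 exercise | (k=6,j=2): S=91.8099, K−S=2.7801, hold=5.0211 ⇒ V=5.0211 continue | (k=6,j=3): S=113.0300, K−S=0.0000, hold=0.0000 ⇒ V=0.0000 continue | (k=6,j=4): S=139.1548, K−S=0.0000, hold=0.0000 ⇒ V=0.0000 continue | (k=6,j=5): S=171.3179, K−S=0.0000, hold=0.0000 ⇒ V=0.0000 continue | (k=6,j=6): S=210.9148, K−S=0.0000, hold=0.0000 ⇒ V=0.0000 continue  boundary S*=74.5736
step 5: (k=5,j=0): S=67.2098, K−S=27.3802, hold=25.4333 ⇒ V=27.3802 exercise | (k=5,j=1): S=82.7441, K−S=11.8459, hold=11.2473 ⇒ V=11.8459 exercise | (k=5,j=2): S=101.8689, K−S=0.0000, hold=2.1283 ⇒ V=2.1283 continue | (k=5,j=3): S=125.4140, K−S=0.0000, hold=0.0000 ⇒ V=0.0000 continue | (k=5,j=4): S=154.4011, K−S=0.0000, hold=0.0000 ⇒ V=0.0000 continue | (k=5,j=5): S=190.0881, K−S=0.0000, hold=0.0000 ⇒ V=0.0000 continue  boundary S*=82.7441
step 4: (k=4,j=0): S=74.5736, K−S=20.0164, hold=18.1241 ⇒ V=20.0164 exercise | (k=4,j=1): S=91.8099, K−S=2.7801, hold=6.1922 ⇒ V=6.1922 continue | (k=4,j=2): S=113.0300, K−S=0.0000, hold=0.9021 ⇒ V=0.9021 continue | (k=4,j=3): S=139.1548, K−S=0.0000, hold=0.0000 ⇒ V=0.0000 continue | (k=4,j=4): S=171.3179, K−S=0.0000, hold=0.0000 ⇒ V=0.0000 continue  boundary S*=74.5736
step 3: (k=3,j=0): S=82.7441, K−S=11.8459, hold=11.8918 ⇒ V=11.8918 continue | (k=3,j=1): S=101.8689, K−S=0.0000, hold=3.1211 ⇒ V=3.1211 continue | (k=3,j=2): S=125.4140, K−S=0.0000, hold=0.3824 ⇒ V=0.3824 continue | (k=3,j=3): S=154.4011, K−S=0.0000, hold=0.0000 ⇒ V=0.0000 continue  boundary S*=-
step 2: (k=2,j=0): S=91.8099, K−S=2.7801, hold=6.7580 ⇒ V=6.7580 continue | (k=2,j=1): S=113.0300, K−S=0.0000, hold=1.5333 ⇒ V=1.5333 continue | (k=2,j=2): S=139.1548, K−S=0.0000, hold=0.1621 ⇒ V=0.1621 continue  boundary S*=-
step 1: (k=1,j=0): S=101.8689, K−S=0.0000, hold=3.7082 ⇒ V=3.7082 continue | (k=1,j=1): S=125.4140, K−S=0.0000, hold=0.7391 ⇒ V=0.7391 continue  boundary S*=-
step 0: (k=0,j=0): S=113.0300, K−S=0.0000, hold=1.9785 ⇒ V=1.9785 continue  boundary S*=-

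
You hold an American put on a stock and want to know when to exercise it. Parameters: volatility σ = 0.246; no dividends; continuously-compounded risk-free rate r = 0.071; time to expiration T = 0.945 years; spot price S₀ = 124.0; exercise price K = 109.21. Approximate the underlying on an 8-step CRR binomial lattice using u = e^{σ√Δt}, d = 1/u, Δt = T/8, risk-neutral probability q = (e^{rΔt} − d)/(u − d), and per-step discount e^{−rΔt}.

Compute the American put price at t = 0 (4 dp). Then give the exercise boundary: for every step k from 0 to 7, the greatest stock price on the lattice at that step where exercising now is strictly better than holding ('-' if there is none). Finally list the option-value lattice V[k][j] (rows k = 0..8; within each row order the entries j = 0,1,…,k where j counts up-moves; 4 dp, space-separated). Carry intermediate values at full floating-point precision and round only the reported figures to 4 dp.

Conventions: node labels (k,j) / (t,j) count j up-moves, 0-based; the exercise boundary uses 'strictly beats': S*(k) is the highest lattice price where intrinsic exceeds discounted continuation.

price = 3.5727
boundary = - - - - 88.4191 81.2507 88.4191 96.2199
tree:
3.5727
5.8064 1.6379
9.1881 2.8835 0.5532
14.0848 4.9680 1.0708 0.1004
20.7909 8.3294 2.0497 0.2149 0.0000
27.9593 13.4797 3.8694 0.4597 0.0000 0.0000
34.5466 20.7909 7.1750 0.9835 0.0000 0.0000 0.0000
40.5998 27.9593 12.9901 2.1040 0.0000 0.0000 0.0000 0.0000
46.1622 34.5466 20.7909 4.5011 0.0000 0.0000 0.0000 0.0000 0.0000

Δt=0.11812, u=1.08823, d=0.91893, q=0.52862, disc=e^(-rΔt)=0.99165
k=8 terminal: V=max(K-S,0) → 46.1622 34.5466 20.7909 4.5011 0.0000 0.0000 0.0000 0.0000 0.0000
k=7: j=0 S=68.6102 intr=40.5998 cont=39.6877 V=40.5998[EX]; j=1 S=81.2507 intr=27.9593 cont=27.0472 V=27.9593[EX]; j=2 S=96.2199 intr=12.9901 cont=12.0780 V=12.9901[EX]; j=3 S=113.9470 intr=0.0000 cont=2.1040 V=2.1040[hold]; j=4 S=134.9400 intr=0.0000 cont=0.0000 V=0.0000[hold]; j=5 S=159.8007 intr=0.0000 cont=0.0000 V=0.0000[hold]; j=6 S=189.2415 intr=0.0000 cont=0.0000 V=0.0000[hold]; j=7 S=224.1065 intr=0.0000 cont=0.0000 V=0.0000[hold]  S*(7)=96.2199
k=6: j=0 S=74.6634 intr=34.5466 cont=33.6345 V=34.5466[EX]; j=1 S=88.4191 intr=20.7909 cont=19.8788 V=20.7909[EX]; j=2 S=104.7089 intr=4.5011 cont=7.1750 V=7.1750[hold]; j=3 S=124.0000 intr=0.0000 cont=0.9835 V=0.9835[hold]; j=4 S=146.8451 intr=0.0000 cont=0.0000 V=0.0000[hold]; j=5 S=173.8992 intr=0.0000 cont=0.0000 V=0.0000[hold]; j=6 S=205.9375 intr=0.0000 cont=0.0000 V=0.0000[hold]  S*(6)=88.4191
k=5: j=0 S=81.2507 intr=27.9593 cont=27.0472 V=27.9593[EX]; j=1 S=96.2199 intr=12.9901 cont=13.4797 V=13.4797[hold]; j=2 S=113.9470 intr=0.0000 cont=3.8694 V=3.8694[hold]; j=3 S=134.9400 intr=0.0000 cont=0.4597 V=0.4597[hold]; j=4 S=159.8007 intr=0.0000 cont=0.0000 V=0.0000[hold]; j=5 S=189.2415 intr=0.0000 cont=0.0000 V=0.0000[hold]  S*(5)=81.2507
k=4: j=0 S=88.4191 intr=20.7909 cont=20.1355 V=20.7909[EX]; j=1 S=104.7089 intr=4.5011 cont=8.3294 V=8.3294[hold]; j=2 S=124.0000 intr=0.0000 cont=2.0497 V=2.0497[hold]; j=3 S=146.8451 intr=0.0000 cont=0.2149 V=0.2149[hold]; j=4 S=173.8992 intr=0.0000 cont=0.0000 V=0.0000[hold]  S*(4)=88.4191
k=3: j=0 S=96.2199 intr=12.9901 cont=14.0848 V=14.0848[hold]; j=1 S=113.9470 intr=0.0000 cont=4.9680 V=4.9680[hold]; j=2 S=134.9400 intr=0.0000 cont=1.0708 V=1.0708[hold]; j=3 S=159.8007 intr=0.0000 cont=0.1004 V=0.1004[hold]  S*(3)=-
k=2: j=0 S=104.7089 intr=4.5011 cont=9.1881 V=9.1881[hold]; j=1 S=124.0000 intr=0.0000 cont=2.8835 V=2.8835[hold]; j=2 S=146.8451 intr=0.0000 cont=0.5532 V=0.5532[hold]  S*(2)=-
k=1: j=0 S=113.9470 intr=0.0000 cont=5.8064 V=5.8064[hold]; j=1 S=134.9400 intr=0.0000 cont=1.6379 V=1.6379[hold]  S*(1)=-
k=0: j=0 S=124.0000 intr=0.0000 cont=3.5727 V=3.5727[hold]  S*(0)=-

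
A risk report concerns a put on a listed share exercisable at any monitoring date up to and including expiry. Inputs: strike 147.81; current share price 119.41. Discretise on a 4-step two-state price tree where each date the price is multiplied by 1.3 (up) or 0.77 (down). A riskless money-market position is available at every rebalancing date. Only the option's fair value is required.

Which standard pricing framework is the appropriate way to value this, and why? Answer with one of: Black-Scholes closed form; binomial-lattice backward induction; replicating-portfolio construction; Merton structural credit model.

framework: binomial-lattice backward induction

Key observation: an American put (K = 147.81, S₀ = 119.41) on a 4-date tree has no closed form — the optimal stopping decision is embedded and must be resolved recursively from expiry.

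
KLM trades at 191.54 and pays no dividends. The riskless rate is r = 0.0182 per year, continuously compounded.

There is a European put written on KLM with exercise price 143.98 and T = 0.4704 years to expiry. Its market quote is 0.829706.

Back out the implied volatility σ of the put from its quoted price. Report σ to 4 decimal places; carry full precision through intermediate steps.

At σ = 0.2775 the Black–Scholes value reproduces the quote:
σ√T = 0.2775·√0.4704 = 0.190325
d₁ = (ln(S/K) + (r+σ²/2)T) / (σ√T) = (ln(191.54/143.98) + (0.0182+0.2775²/2)·0.4704) / 0.190325 = (0.285422 + 0.026673) / 0.190325 = 1.639799
d₂ = d₁ − σ√T = 1.639799 − 0.190325 = 1.449474
e^{−rT} = 0.991475
N(−d₁) = 0.050523,  N(−d₂) = 0.073603
V = K·e^{−rT}·N(−d₂) − S·N(−d₁) = 10.506965 − 9.677259 = 0.829706 (matching the quote); vega is positive throughout, so no other σ reproduces this price

sigma = 0.2775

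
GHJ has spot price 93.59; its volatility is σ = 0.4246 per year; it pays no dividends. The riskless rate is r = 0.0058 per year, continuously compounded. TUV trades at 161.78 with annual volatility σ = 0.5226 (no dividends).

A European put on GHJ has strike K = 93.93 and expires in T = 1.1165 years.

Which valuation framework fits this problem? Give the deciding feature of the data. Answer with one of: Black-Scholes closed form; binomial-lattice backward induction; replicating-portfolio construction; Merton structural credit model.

Key observation: the strike-93.93 put on GHJ is European-exercise on a continuously-modelled lognormal underlying, so its value is a single closed-form evaluation.

framework: Black-Scholes closed form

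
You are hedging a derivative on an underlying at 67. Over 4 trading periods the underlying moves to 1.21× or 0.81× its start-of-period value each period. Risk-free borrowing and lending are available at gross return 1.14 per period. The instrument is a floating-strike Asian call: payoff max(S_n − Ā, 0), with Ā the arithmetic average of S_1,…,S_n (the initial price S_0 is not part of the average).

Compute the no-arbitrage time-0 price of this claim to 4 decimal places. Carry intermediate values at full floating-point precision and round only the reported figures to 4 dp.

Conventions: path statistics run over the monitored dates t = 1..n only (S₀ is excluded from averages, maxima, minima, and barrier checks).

price = 11.9439

Set p* = 0.8250 (from d < R < u); the path-dependent value is the discounted p*-expectation over all price paths.
Enumerate all 2^4 = 16 price paths (U = up ×1.21, D = down ×0.81); each path with k up-moves has probability p*^k·(1−p*)^(4−k).
DDDD: Ā=40.6691, payoff=0.0000, prob=0.000938
UDDD: Ā=60.7527, payoff=0.0000, prob=0.004421
DUDD: Ā=54.0527, payoff=0.0000, prob=0.004421
UUDD: Ā=80.7453, payoff=0.0000, prob=0.020844
DDUD: Ā=48.6257, payoff=0.0000, prob=0.004421
UDUD: Ā=72.6383, payoff=0.0000, prob=0.020844
DUUD: Ā=65.9383, payoff=0.0000, prob=0.020844
UUUD: Ā=98.5005, payoff=0.0000, prob=0.098265
DDDU: Ā=44.2298, payoff=0.0000, prob=0.004421
UDDU: Ā=66.0717, payoff=0.0000, prob=0.020844
DUDU: Ā=59.3717, payoff=4.9883, prob=0.020844
UUDU: Ā=88.6910, payoff=7.4516, prob=0.098265
DDUU: Ā=53.9447, payoff=10.4153, prob=0.020844
UDUU: Ā=80.5840, payoff=15.5586, prob=0.098265
DUUU: Ā=73.8840, payoff=22.2586, prob=0.098265
UUUU: Ā=110.3699, payoff=33.2505, prob=0.463250
Price = Σ prob·payoff / R^4 = 20.172740 / 1.688960 = 11.9439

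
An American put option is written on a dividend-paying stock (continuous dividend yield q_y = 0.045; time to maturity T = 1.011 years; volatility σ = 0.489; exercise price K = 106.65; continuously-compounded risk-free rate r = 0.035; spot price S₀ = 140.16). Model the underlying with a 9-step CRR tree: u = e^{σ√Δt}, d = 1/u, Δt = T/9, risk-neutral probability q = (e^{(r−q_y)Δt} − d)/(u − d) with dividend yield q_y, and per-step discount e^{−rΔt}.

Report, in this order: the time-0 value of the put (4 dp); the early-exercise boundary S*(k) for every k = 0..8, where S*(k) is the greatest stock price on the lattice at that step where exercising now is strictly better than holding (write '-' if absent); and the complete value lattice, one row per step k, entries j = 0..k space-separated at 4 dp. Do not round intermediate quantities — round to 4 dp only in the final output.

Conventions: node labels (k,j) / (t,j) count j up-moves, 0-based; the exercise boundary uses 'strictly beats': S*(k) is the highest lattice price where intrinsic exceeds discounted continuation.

Δt=0.11233  u=1.17809  d=0.84883  q=0.45571  discount=0.99608
step 9 (expiry): payoffs max(K−S,0) = 74.5859 62.1483 44.8864 20.9286 0.0000 0.0000 0.0000 0.0000 0.0000 0.0000
step 8: (k=8,j=0): S=37.7744, K−S=68.8756, hold=68.6476 ⇒ V=68.8756 exercise | (k=8,j=1): S=52.4269, K−S=54.2231, hold=54.0689 ⇒ V=54.2231 exercise | (k=8,j=2): S=72.7631, K−S=33.8869, hold=33.8353 ⇒ V=33.8869 exercise | (k=8,j=3): S=100.9875, K−S=5.6625, hold=11.3466 ⇒ V=11.3466 continue | (k=8,j=4): S=140.1600, K−S=0.0000, hold=0.0000 ⇒ V=0.0000 continue | (k=8,j=5): S=194.5273, K−S=0.0000, hold=0.0000 ⇒ V=0.0000 continue | (k=8,j=6): S=269.9835, K−S=0.0000, hold=0.0000 ⇒ V=0.0000 continue | (k=8,j=7): S=374.7087, K−S=0.0000, hold=0.0000 ⇒ V=0.0000 continue | (k=8,j=8): S=520.0563, K−S=0.0000, hold=0.0000 ⇒ V=0.0000 continue  boundary S*=72.7631
step 7: (k=7,j=0): S=44.5017, K−S=62.1483, hold=61.9542 ⇒ V=62.1483 exercise | (k=7,j=1): S=61.7636, K−S=44.8864, hold=44.7793 ⇒ V=44.8864 exercise | (k=7,j=2): S=85.7214, K−S=20.9286, hold=23.5224 ⇒ V=23.5224 continue | (k=7,j=3): S=118.9723, K−S=0.0000, hold=6.1516 ⇒ V=6.1516 continue | (k=7,j=4): S=165.1210, K−S=0.0000, hold=0.0000 ⇒ V=0.0000 continue | (k=7,j=5): S=229.1706, K−S=0.0000, hold=0.0000 ⇒ V=0.0000 continue | (k=7,j=6): S=318.0647, K−S=0.0000, hold=0.0000 ⇒ V=0.0000 continue | (k=7,j=7): S=441.4404, K−S=0.0000, hold=0.0000 ⇒ V=0.0000 continue  boundary S*=61.7636
step 6: (k=6,j=0): S=52.4269, K−S=54.2231, hold=54.0689 ⇒ V=54.2231 exercise | (k=6,j=1): S=72.7631, K−S=33.8869, hold=35.0127 ⇒ V=35.0127 continue | (k=6,j=2): S=100.9875, K−S=5.6625, hold=15.5452 ⇒ V=15.5452 continue | (k=6,j=3): S=140.1600, K−S=0.0000, hold=3.3351 ⇒ V=3.3351 continue | (k=6,j=4): S=194.5273, K−S=0.0000, hold=0.0000 ⇒ V=0.0000 continue | (k=6,j=5): S=269.9835, K−S=0.0000, hold=0.0000 ⇒ V=0.0000 continue | (k=6,j=6): S=374.7087, K−S=0.0000, hold=0.0000 ⇒ V=0.0000 continue  boundary S*=52.4269
step 5: (k=5,j=0): S=61.7636, K−S=44.8864, hold=45.2903 ⇒ V=45.2903 continue | (k=5,j=1): S=85.7214, K−S=20.9286, hold=26.0386 ⇒ V=26.0386 continue | (k=5,j=2): S=118.9723, K−S=0.0000, hold=9.9418 ⇒ V=9.9418 continue | (k=5,j=3): S=165.1210, K−S=0.0000, hold=1.8082 ⇒ V=1.8082 continue | (k=5,j=4): S=229.1706, K−S=0.0000, hold=0.0000 ⇒ V=0.0000 continue | (k=5,j=5): S=318.0647, K−S=0.0000, hold=0.0000 ⇒ V=0.0000 continue  boundary S*=-
step 4: (k=4,j=0): S=72.7631, K−S=33.8869, hold=36.3739 ⇒ V=36.3739 continue | (k=4,j=1): S=100.9875, K−S=5.6625, hold=18.6298 ⇒ V=18.6298 continue | (k=4,j=2): S=140.1600, K−S=0.0000, hold=6.2108 ⇒ V=6.2108 continue | (k=4,j=3): S=194.5273, K−S=0.0000, hold=0.9803 ⇒ V=0.9803 continue | (k=4,j=4): S=269.9835, K−S=0.0000, hold=0.0000 ⇒ V=0.0000 continue  boundary S*=-
step 3: (k=3,j=0): S=85.7214, K−S=20.9286, hold=28.1768 ⇒ V=28.1768 continue | (k=3,j=1): S=118.9723, K−S=0.0000, hold=12.9194 ⇒ V=12.9194 continue | (k=3,j=2): S=165.1210, K−S=0.0000, hold=3.8122 ⇒ V=3.8122 continue | (k=3,j=3): S=229.1706, K−S=0.0000, hold=0.5315 ⇒ V=0.5315 continue  boundary S*=-
step 2: (k=2,j=0): S=100.9875, K−S=5.6625, hold=21.1406 ⇒ V=21.1406 continue | (k=2,j=1): S=140.1600, K−S=0.0000, hold=8.7348 ⇒ V=8.7348 continue | (k=2,j=2): S=194.5273, K−S=0.0000, hold=2.3080 ⇒ V=2.3080 continue  boundary S*=-
step 1: (k=1,j=0): S=118.9723, K−S=0.0000, hold=15.4264 ⇒ V=15.4264 continue | (k=1,j=1): S=165.1210, K−S=0.0000, hold=5.7833 ⇒ V=5.7833 continue  boundary S*=-
step 0: (k=0,j=0): S=140.1600, K−S=0.0000, hold=10.9887 ⇒ V=10.9887 continue  boundary S*=-

price = 10.9887
boundary = - - - - - - 52.4269 61.7636 72.7631
tree:
10.9887
15.4264 5.7833
21.1406 8.7348 2.3080
28.1768 12.9194 3.8122 0.5315
36.3739 18.6298 6.2108 0.9803 0.0000
45.2903 26.0386 9.9418 1.8082 0.0000 0.0000
54.2231 35.0127 15.5452 3.3351 0.0000 0.0000 0.0000
62.1483 44.8864 23.5224 6.1516 0.0000 0.0000 0.0000 0.0000
68.8756 54.2231 33.8869 11.3466 0.0000 0.0000 0.0000 0.0000 0.0000
74.5859 62.1483 44.8864 20.9286 0.0000 0.0000 0.0000 0.0000 0.0000 0.0000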